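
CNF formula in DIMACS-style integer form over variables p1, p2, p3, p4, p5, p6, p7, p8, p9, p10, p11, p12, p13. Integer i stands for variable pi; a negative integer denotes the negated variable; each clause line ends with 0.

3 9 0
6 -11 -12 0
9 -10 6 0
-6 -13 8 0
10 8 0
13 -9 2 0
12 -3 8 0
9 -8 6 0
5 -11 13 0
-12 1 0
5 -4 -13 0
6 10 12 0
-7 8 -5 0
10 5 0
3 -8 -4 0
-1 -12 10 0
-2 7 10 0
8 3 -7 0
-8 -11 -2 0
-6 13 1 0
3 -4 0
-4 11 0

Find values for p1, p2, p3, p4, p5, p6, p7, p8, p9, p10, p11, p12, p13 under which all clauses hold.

Pure literal: p4 appears only negated; assign p4 = False.
Set p1 = False and propagate.
  then p12 is forced to False.
Branch on p2: take p2 = False.
Branch on p3: take p3 = True.
  then p8 is forced to True.
For the remaining variables, p5 = False, p6 = True, p7 = False, p9 = False, p10 = True, p11 = True, p13 = True works.
Every clause has at least one true literal under this assignment.

p1 = False, p2 = False, p3 = True, p4 = False, p5 = False, p6 = True, p7 = False, p8 = True, p9 = False, p10 = True, p11 = True, p12 = False, p13 = True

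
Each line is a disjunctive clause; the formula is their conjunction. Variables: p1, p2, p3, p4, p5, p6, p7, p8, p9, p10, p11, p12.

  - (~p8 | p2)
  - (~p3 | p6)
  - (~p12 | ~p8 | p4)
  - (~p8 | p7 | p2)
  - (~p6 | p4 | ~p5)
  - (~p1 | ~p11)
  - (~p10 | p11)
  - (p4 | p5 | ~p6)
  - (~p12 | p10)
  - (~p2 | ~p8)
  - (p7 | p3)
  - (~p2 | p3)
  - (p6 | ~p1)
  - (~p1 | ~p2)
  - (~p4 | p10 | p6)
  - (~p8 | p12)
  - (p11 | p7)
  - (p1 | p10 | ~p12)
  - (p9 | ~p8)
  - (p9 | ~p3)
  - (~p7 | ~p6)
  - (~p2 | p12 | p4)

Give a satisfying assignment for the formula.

p1 = F, p2 = F, p3 = F, p4 = T, p5 = F, p6 = F, p7 = T, p8 = F, p9 = F, p10 = T, p11 = T, p12 = T

Check each clause:
  1. (p2 | ~p8) — ~p8 is true.
  2. (p6 | ~p3) — ~p3 is true.
  3. (~p8 | p4 | ~p12) — ~p8 is true.
  4. (p7 | ~p8 | p2) — ~p8 is true.
  5. (~p5 | p4 | ~p6) — ~p6 is true.
  6. (~p11 | ~p1) — ~p1 is true.
  7. (p11 | ~p10) — p11 is true.
  8. (p5 | p4 | ~p6) — ~p6 is true.
  9. (p10 | ~p12) — p10 is true.
  10. (~p8 | ~p2) — ~p8 is true.
  11. (p3 | p7) — p7 is true.
  12. (~p2 | p3) — ~p2 is true.
  13. (p6 | ~p1) — ~p1 is true.
  14. (~p2 | ~p1) — ~p1 is true.
  15. (p6 | ~p4 | p10) — p10 is true.
  16. (p12 | ~p8) — ~p8 is true.
  17. (p7 | p11) — p11 is true.
  18. (p1 | ~p12 | p10) — p10 is true.
  19. (~p8 | p9) — ~p8 is true.
  20. (~p3 | p9) — ~p3 is true.
  21. (~p7 | ~p6) — ~p6 is true.
  22. (~p2 | p4 | p12) — p12 is true.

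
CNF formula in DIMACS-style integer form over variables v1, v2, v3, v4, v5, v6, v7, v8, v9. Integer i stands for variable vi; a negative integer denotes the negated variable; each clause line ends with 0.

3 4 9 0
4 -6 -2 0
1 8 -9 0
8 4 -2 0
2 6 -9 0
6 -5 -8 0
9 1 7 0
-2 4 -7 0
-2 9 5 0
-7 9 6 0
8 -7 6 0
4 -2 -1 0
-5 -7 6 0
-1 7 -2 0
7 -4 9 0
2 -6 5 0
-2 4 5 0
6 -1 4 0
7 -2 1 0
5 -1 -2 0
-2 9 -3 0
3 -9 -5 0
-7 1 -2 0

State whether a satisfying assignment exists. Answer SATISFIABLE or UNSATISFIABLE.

SATISFIABLE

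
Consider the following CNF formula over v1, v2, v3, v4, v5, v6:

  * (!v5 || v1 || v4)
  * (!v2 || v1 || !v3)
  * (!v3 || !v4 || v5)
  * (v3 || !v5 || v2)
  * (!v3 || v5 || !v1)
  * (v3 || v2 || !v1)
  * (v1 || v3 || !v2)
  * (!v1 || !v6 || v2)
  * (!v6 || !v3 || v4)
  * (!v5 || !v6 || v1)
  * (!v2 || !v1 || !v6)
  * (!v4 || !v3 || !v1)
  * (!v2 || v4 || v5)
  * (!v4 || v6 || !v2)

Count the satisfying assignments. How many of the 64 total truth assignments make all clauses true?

9

Split on v1, then v2.
  v1=T, v2=T: remaining (v3,v4,v5,v6) ∈ {(F,F,T,F); (T,F,T,F)} — 2.
  v1=T, v2=F: remaining (v3,v4,v5,v6) ∈ {(T,F,T,F)} — 1.
  v1=F, v2=T: a clause becomes empty — 0.
  v1=F, v2=F: 6 of the 16 assignments to (v3,v4,v5,v6) work.
Total: 2 + 1 + 0 + 6 = 9.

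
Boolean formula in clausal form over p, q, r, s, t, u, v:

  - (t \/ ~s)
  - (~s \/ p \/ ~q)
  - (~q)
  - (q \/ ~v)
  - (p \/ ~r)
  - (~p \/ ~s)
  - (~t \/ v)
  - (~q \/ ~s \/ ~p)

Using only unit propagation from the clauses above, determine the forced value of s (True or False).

False

(~q) is a unit clause: q = False.
From (q \/ ~v) and q = False: v = False.
(~t \/ v) with v = False leaves only ~t, so t = False.
(t \/ ~s) with t = False leaves only ~s, so s = False.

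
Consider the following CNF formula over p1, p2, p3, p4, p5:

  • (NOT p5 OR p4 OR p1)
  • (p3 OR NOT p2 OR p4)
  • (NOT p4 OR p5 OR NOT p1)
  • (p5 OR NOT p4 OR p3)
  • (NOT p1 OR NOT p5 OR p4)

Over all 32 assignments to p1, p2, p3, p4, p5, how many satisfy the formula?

Case analysis on p4 and p5:
  p4=T, p5=T: p1, p2, p3 free → 2^3 = 8.
  p4=T, p5=F: remaining (p1,p2,p3) ∈ {(F,F,T); (F,T,T)} — 2.
  p4=F, p5=T: a clause becomes empty — 0.
  p4=F, p5=F: p1 free; 3 ways for (p2,p3) × 2^1 = 6.
Total: 8 + 2 + 0 + 6 = 16.

16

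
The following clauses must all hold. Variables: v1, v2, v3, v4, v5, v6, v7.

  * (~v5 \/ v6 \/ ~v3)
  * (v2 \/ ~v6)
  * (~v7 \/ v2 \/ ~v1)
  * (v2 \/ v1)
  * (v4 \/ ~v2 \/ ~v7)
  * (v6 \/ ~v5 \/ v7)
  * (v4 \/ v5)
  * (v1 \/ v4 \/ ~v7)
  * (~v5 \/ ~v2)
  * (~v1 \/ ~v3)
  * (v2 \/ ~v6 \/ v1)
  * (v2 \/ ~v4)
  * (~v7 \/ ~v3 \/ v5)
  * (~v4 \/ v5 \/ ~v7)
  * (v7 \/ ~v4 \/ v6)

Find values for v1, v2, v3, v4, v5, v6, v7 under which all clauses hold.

Branch on v1: take v1 = False.
  then v2 is forced to True.
  then v5 is forced to False.
  then v4 is forced to True.
  then v7 is forced to False.
  then v6 is forced to True.
v3 is now unconstrained; take v3 = True.
Every clause has at least one true literal under this assignment.
Check each clause:
  1. (~v5 \/ v6 \/ ~v3) — ~v5 is true.
  2. (~v6 \/ v2) — v2 is true.
  3. (v2 \/ ~v7 \/ ~v1) — ~v7 is true.
  4. (v2 \/ v1) — v2 is true.
  5. (v4 \/ ~v7 \/ ~v2) — ~v7 is true.
  6. (v6 \/ v7 \/ ~v5) — ~v5 is true.
  7. (v4 \/ v5) — v4 is true.
  8. (v1 \/ v4 \/ ~v7) — v4 is true.
  9. (~v2 \/ ~v5) — ~v5 is true.
  10. (~v1 \/ ~v3) — ~v1 is true.
  11. (~v6 \/ v1 \/ v2) — v2 is true.
  12. (v2 \/ ~v4) — v2 is true.
  13. (~v7 \/ ~v3 \/ v5) — ~v7 is true.
  14. (~v4 \/ v5 \/ ~v7) — ~v7 is true.
  15. (~v4 \/ v6 \/ v7) — v6 is true.

v1 = F  v2 = T  v3 = T  v4 = T  v5 = F  v6 = T  v7 = F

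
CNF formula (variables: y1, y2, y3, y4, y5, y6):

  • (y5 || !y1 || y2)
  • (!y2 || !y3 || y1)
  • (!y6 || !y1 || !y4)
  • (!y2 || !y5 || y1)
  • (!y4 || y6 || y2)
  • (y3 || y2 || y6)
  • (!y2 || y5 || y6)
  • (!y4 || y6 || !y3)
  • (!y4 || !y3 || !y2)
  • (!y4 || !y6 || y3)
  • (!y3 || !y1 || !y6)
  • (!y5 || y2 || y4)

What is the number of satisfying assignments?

Case analysis on y2 and y6:
  y2=T, y6=T: remaining (y1,y3,y4,y5) ∈ {(F,F,F,F); (T,F,F,F); (T,F,F,T)} — 3.
  y2=T, y6=F: remaining (y1,y3,y4,y5) ∈ {(T,F,F,T); (T,F,T,T); (T,T,F,T)} — 3.
  y2=F, y6=T: remaining (y1,y3,y4,y5) ∈ {(F,F,F,F); (F,T,F,F); (F,T,T,F); (F,T,T,T)} — 4.
  y2=F, y6=F: remaining (y1,y3,y4,y5) ∈ {(F,T,F,F)} — 1.
Total: 3 + 3 + 4 + 1 = 11.

11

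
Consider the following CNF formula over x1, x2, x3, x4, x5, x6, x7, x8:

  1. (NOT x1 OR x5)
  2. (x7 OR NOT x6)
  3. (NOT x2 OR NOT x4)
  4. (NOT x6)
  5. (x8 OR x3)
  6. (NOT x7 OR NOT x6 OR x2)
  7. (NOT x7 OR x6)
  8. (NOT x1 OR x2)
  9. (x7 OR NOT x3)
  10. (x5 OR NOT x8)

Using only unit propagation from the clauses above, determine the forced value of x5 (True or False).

True

(NOT x6) is a unit clause: x6 = False.
(NOT x7 OR x6): since x6 = False, the clause reduces to (NOT x7). x7 = False.
(NOT x3 OR x7) with x7 = False leaves only NOT x3, so x3 = False.
From (x8 OR x3) and x3 = False: x8 = True.
(NOT x8 OR x5) with x8 = True leaves only x5, so x5 = True.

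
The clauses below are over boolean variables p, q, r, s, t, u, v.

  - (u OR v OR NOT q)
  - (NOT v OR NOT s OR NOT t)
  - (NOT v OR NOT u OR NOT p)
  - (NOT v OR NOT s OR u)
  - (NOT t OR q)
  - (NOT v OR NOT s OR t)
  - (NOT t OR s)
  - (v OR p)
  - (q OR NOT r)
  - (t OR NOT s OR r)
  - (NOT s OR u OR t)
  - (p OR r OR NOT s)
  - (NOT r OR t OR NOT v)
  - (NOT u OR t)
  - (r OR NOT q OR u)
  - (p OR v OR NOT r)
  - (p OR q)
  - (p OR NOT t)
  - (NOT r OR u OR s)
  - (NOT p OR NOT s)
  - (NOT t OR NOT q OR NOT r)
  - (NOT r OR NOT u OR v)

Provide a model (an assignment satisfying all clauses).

Try p = True.
  then s is forced to False.
  then t is forced to False.
  then u is forced to False.
  then r is forced to False.
  then q is forced to False.
v is now unconstrained; take v = True.

p=True  q=False  r=False  s=False  t=False  u=False  v=True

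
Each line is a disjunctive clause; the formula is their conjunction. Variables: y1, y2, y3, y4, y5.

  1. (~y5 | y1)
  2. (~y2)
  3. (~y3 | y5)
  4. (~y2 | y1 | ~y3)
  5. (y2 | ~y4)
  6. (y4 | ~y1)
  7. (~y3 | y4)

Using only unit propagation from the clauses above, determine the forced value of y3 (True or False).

False

(~y2) stands alone — y2 = False.
(~y4 | y2) with y2 = False leaves only ~y4, so y4 = False.
In (y4 | ~y1), y4 is now false; ~y1 must hold, so y1 = False.
In (y1 | ~y5), y1 is now false; ~y5 must hold, so y5 = False.
(~y3 | y5): since y5 = False, the clause reduces to (~y3). y3 = False.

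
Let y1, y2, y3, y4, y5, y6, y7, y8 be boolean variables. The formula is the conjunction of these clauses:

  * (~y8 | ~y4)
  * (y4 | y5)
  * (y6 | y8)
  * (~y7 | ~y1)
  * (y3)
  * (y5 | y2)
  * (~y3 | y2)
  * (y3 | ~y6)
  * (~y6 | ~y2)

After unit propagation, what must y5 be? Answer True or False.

True

(y3) is a unit clause: y3 = True.
(~y3 | y2) with y3 = True leaves only y2, so y2 = True.
(~y2 | ~y6): since y2 = True, the clause reduces to (~y6). y6 = False.
In (y6 | y8), y6 is now false; y8 must hold, so y8 = True.
From (~y8 | ~y4) and y8 = True: y4 = False.
(y4 | y5): since y4 = False, the clause reduces to (y5). y5 = True.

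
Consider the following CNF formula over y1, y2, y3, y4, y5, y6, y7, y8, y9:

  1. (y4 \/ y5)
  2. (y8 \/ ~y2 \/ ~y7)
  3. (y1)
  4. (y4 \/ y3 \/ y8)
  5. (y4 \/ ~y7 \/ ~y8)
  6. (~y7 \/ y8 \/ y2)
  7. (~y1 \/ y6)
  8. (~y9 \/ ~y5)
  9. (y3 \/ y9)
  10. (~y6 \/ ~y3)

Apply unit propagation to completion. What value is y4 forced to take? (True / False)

True

Unit clause (y1) sets y1 = True.
From (y6 \/ ~y1) and y1 = True: y6 = True.
From (~y3 \/ ~y6) and y6 = True: y3 = False.
(y9 \/ y3) with y3 = False leaves only y9, so y9 = True.
(~y5 \/ ~y9): since y9 = True, the clause reduces to (~y5). y5 = False.
In (y5 \/ y4), y5 is now false; y4 must hold, so y4 = True.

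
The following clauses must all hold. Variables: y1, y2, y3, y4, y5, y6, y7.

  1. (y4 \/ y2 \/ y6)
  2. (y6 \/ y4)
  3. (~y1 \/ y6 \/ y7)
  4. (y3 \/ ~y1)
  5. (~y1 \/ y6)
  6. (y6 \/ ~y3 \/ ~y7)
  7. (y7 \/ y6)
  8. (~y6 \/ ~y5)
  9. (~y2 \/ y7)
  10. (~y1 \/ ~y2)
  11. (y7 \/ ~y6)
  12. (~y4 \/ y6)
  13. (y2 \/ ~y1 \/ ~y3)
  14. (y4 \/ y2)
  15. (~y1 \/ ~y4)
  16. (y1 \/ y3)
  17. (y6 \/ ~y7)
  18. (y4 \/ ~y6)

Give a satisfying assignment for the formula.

y1=False  y2=False  y3=True  y4=True  y5=False  y6=True  y7=True

Pure literal: y5 appears only negated; assign y5 = False.
Try y1 = False.
  then y3 is forced to True.
For the remaining variables, y2 = False, y4 = True, y6 = True, y7 = True works.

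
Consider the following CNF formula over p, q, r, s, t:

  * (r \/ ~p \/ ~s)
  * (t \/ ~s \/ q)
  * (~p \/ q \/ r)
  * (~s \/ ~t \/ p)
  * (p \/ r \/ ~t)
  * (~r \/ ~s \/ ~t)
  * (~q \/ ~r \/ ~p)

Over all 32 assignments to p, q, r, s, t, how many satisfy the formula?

Split on p, then r.
  p=1, r=1: remaining (q,s,t) ∈ {(0,0,0); (0,0,1)} — 2.
  p=1, r=0: remaining (q,s,t) ∈ {(1,0,0); (1,0,1)} — 2.
  p=0, r=1: 5 of the 8 assignments to (q,s,t) work.
  p=0, r=0: remaining (q,s,t) ∈ {(0,0,0); (1,0,0); (1,1,0)} — 3.
Total: 2 + 2 + 5 + 3 = 12.

12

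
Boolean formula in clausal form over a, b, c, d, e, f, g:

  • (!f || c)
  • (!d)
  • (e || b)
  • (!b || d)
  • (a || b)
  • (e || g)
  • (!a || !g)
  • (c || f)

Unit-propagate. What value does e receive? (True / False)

(!d) stands alone — d = False.
From (d || !b) and d = False: b = False.
In (e || b), b is now false; e must hold, so e = True.

True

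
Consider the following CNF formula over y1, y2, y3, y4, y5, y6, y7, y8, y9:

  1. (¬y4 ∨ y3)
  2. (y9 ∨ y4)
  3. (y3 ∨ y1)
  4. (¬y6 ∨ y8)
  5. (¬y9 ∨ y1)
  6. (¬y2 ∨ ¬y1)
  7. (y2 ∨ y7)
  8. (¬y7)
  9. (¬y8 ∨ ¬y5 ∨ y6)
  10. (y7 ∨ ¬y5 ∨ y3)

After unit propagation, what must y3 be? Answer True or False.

(¬y7) is a unit clause: y7 = False.
(y7 ∨ y2): since y7 = False, the clause reduces to (y2). y2 = True.
(¬y1 ∨ ¬y2) with y2 = True leaves only ¬y1, so y1 = False.
(y1 ∨ y3) with y1 = False leaves only y3, so y3 = True.

True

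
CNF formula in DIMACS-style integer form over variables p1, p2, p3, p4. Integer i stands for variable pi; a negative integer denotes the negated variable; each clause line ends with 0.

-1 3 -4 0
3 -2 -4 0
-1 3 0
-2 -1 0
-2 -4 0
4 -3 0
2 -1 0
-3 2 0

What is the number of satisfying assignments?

Satisfying assignments:
  p1=0 p2=0 p3=0 p4=0
  p1=0 p2=0 p3=0 p4=1
  p1=0 p2=1 p3=0 p4=0
That's 3 in total.

3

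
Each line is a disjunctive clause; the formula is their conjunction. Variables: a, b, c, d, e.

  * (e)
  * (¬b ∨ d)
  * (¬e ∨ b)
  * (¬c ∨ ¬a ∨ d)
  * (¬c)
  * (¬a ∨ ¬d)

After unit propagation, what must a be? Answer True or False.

(e) stands alone — e = True.
In (¬e ∨ b), ¬e is now false; b must hold, so b = True.
(d ∨ ¬b): since b = True, the clause reduces to (d). d = True.
(¬c) stands alone — c = False.
In (¬a ∨ ¬d), ¬d is now false; ¬a must hold, so a = False.

False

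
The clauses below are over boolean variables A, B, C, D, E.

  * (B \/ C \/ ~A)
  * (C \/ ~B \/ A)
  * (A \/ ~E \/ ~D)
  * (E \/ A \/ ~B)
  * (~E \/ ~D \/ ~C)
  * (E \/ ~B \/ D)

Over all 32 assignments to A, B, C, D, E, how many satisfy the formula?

15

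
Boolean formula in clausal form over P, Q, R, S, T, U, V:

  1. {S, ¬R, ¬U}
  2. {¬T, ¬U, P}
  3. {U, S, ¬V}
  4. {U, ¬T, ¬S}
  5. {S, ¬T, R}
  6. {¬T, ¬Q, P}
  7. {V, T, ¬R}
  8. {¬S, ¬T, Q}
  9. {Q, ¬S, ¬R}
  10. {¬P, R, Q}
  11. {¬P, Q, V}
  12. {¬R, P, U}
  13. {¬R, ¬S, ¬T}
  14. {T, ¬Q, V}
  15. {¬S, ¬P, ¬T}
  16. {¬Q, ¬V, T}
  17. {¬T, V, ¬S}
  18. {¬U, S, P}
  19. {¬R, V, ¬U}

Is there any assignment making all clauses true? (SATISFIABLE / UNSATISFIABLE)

SATISFIABLE

Branch on P: take P = False.
For the remaining variables, Q = False, R = False, S = True, T = False, U = False, V = False works.
So P = 0, Q = 0, R = 0, S = 1, T = 0, U = 0, V = 0 is a satisfying assignment.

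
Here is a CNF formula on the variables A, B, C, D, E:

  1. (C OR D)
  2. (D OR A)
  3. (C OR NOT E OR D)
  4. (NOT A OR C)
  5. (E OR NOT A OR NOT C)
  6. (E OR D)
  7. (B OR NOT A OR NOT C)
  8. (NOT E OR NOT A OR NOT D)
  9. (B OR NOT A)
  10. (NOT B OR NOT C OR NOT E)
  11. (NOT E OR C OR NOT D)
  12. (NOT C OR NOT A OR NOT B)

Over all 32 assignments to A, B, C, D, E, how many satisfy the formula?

The models are:
  A=0 B=0 C=0 D=1 E=0
  A=0 B=0 C=1 D=1 E=0
  A=0 B=0 C=1 D=1 E=1
  A=0 B=1 C=0 D=1 E=0
  A=0 B=1 C=1 D=1 E=0
That's 5 in total.

5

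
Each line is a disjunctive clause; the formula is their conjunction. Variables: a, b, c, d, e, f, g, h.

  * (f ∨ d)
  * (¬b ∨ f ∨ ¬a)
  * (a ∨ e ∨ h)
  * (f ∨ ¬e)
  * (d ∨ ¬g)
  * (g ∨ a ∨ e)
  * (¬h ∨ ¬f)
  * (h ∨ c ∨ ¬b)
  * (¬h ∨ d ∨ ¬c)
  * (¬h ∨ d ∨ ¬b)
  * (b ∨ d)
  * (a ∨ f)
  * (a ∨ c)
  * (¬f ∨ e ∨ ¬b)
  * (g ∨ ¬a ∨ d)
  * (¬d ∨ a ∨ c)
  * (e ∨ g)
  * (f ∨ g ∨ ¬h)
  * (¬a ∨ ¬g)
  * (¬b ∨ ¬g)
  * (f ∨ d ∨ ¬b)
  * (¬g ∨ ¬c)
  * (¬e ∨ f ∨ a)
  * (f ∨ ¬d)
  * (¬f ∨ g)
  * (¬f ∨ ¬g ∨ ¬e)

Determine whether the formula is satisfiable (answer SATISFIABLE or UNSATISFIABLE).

f = True:
  propagation gives h=False, g=True, d=True, a=False; an empty clause results — contradiction.
f = False:
  propagation gives d=True; an empty clause results — contradiction.
Every branch closes, so no satisfying assignment exists.

UNSATISFIABLE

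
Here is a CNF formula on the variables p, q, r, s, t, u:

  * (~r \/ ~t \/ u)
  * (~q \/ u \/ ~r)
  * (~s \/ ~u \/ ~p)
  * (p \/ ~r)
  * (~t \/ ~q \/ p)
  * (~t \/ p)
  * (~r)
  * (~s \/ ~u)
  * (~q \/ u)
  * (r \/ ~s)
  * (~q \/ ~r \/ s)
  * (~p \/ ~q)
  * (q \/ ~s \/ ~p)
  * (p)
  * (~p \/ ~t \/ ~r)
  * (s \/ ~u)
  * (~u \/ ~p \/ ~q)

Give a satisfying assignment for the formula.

(~r) is a unit clause, so r = False.
The clause (~s) is unit: s must be False.
Unit propagation: (p) forces p = True.
The clause (~q) is unit: q must be False.
Unit propagation: (~u) forces u = False.
t is now unconstrained; take t = True.
Check each clause:
  1. (~r \/ ~t \/ u) — ~r is true.
  2. (~r \/ ~q \/ u) — ~r is true.
  3. (~s \/ ~p \/ ~u) — ~u is true.
  4. (~r \/ p) — p is true.
  5. (~t \/ p \/ ~q) — p is true.
  6. (p \/ ~t) — p is true.
  7. (~r) — ~r is true.
  8. (~s \/ ~u) — ~u is true.
  9. (~q \/ u) — ~q is true.
  10. (r \/ ~s) — ~s is true.
  11. (~r \/ ~q \/ s) — ~r is true.
  12. (~p \/ ~q) — ~q is true.
  13. (~s \/ q \/ ~p) — ~s is true.
  14. (p) — p is true.
  15. (~t \/ ~r \/ ~p) — ~r is true.
  16. (~u \/ s) — ~u is true.
  17. (~p \/ ~q \/ ~u) — ~u is true.

p=1, q=0, r=0, s=0, t=1, u=0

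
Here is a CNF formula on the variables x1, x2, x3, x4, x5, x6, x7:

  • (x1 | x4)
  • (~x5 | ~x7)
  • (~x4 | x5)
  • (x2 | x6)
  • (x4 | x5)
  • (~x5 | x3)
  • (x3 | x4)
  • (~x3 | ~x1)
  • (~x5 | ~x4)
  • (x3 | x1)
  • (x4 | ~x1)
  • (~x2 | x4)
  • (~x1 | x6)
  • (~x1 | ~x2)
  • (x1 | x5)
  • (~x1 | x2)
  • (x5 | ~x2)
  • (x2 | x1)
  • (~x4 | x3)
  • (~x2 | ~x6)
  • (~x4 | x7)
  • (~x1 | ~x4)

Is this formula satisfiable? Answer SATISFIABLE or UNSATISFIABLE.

UNSATISFIABLE

x1 = True:
  propagation gives x3=False, x5=False, x4=False; an empty clause results — contradiction.
x1 = False:
  propagation gives x4=True, x5=True; an empty clause results — contradiction.
Every branch closes, so no satisfying assignment exists.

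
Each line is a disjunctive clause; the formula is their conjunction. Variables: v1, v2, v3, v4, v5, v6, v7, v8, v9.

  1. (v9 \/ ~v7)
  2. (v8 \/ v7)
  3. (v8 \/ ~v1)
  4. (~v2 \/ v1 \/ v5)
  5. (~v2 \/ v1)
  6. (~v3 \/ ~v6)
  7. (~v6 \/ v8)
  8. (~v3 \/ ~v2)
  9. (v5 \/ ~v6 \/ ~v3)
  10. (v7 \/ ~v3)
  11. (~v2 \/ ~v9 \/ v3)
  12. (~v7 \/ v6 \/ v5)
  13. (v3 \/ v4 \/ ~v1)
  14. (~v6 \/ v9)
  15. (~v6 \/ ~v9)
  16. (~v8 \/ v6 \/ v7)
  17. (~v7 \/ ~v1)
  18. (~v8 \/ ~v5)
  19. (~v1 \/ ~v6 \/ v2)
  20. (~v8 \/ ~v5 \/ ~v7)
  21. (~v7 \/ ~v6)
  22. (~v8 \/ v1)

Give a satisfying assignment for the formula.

Branch on v1: take v1 = False.
  then v2 is forced to False.
  then v8 is forced to False.
  then v7 is forced to True.
  then v9 is forced to True.
  then v6 is forced to False.
  then v5 is forced to True.
v3, v4 are now unconstrained; take v3 = True, v4 = False.
Check each clause:
  1. (v9 \/ ~v7) — v9 is true.
  2. (v7 \/ v8) — v7 is true.
  3. (~v1 \/ v8) — ~v1 is true.
  4. (v5 \/ ~v2 \/ v1) — v5 is true.
  5. (v1 \/ ~v2) — ~v2 is true.
  6. (~v6 \/ ~v3) — ~v6 is true.
  7. (v8 \/ ~v6) — ~v6 is true.
  8. (~v3 \/ ~v2) — ~v2 is true.
  9. (v5 \/ ~v3 \/ ~v6) — ~v6 is true.
  10. (v7 \/ ~v3) — v7 is true.
  11. (~v9 \/ ~v2 \/ v3) — v3 is true.
  12. (v6 \/ ~v7 \/ v5) — v5 is true.
  13. (v3 \/ ~v1 \/ v4) — v3 is true.
  14. (~v6 \/ v9) — v9 is true.
  15. (~v6 \/ ~v9) — ~v6 is true.
  16. (v7 \/ v6 \/ ~v8) — ~v8 is true.
  17. (~v1 \/ ~v7) — ~v1 is true.
  18. (~v5 \/ ~v8) — ~v8 is true.
  19. (v2 \/ ~v1 \/ ~v6) — ~v6 is true.
  20. (~v8 \/ ~v7 \/ ~v5) — ~v8 is true.
  21. (~v6 \/ ~v7) — ~v6 is true.
  22. (~v8 \/ v1) — ~v8 is true.

v1=F, v2=F, v3=T, v4=F, v5=T, v6=F, v7=T, v8=F, v9=T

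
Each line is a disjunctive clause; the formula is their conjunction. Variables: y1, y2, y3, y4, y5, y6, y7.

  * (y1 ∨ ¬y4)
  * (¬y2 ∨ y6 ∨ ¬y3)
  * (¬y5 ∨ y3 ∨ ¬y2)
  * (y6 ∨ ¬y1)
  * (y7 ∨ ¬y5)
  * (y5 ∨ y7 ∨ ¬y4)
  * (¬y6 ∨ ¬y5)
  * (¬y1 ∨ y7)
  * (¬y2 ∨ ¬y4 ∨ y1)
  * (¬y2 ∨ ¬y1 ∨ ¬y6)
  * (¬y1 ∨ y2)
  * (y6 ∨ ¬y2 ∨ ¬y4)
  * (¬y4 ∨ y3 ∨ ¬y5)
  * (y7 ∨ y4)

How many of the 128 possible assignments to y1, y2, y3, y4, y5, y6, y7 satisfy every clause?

Split on y1, then y2.
  y1=1, y2=1: a clause becomes empty — 0.
  y1=1, y2=0: a clause becomes empty — 0.
  y1=0, y2=1: remaining (y3,y4,y5,y6,y7) ∈ {(0,0,0,0,1); (0,0,0,1,1); (1,0,0,1,1)} — 3.
  y1=0, y2=0: y3 free; 3 ways for (y4,y5,y6,y7) × 2^1 = 6.
Total: 0 + 0 + 3 + 6 = 9.

9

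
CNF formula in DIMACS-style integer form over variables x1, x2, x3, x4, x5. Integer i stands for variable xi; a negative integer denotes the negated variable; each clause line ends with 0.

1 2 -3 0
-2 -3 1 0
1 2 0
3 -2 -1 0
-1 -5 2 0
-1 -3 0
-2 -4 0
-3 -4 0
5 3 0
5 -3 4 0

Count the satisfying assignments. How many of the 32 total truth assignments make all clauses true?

Satisfying assignments:
  x1=F x2=T x3=F x4=F x5=T
Count: 1.

1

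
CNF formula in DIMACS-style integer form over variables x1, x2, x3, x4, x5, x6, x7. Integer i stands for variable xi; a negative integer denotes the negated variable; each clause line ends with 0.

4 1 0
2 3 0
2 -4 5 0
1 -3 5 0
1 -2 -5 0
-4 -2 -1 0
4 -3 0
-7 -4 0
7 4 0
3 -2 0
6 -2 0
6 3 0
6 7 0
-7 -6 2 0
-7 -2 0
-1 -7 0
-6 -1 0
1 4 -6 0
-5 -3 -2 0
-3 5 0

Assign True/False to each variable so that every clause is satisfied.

x1=F, x2=F, x3=T, x4=T, x5=T, x6=T, x7=F

Check each clause:
  1. (x1 || x4) — x4 is true.
  2. (x2 || x3) — x3 is true.
  3. (x2 || !x4 || x5) — x5 is true.
  4. (!x3 || x1 || x5) — x5 is true.
  5. (x1 || !x2 || !x5) — !x2 is true.
  6. (!x2 || !x4 || !x1) — !x1 is true.
  7. (x4 || !x3) — x4 is true.
  8. (!x4 || !x7) — !x7 is true.
  9. (x7 || x4) — x4 is true.
  10. (x3 || !x2) — x3 is true.
  11. (!x2 || x6) — !x2 is true.
  12. (x6 || x3) — x3 is true.
  13. (x7 || x6) — x6 is true.
  14. (!x6 || !x7 || x2) — !x7 is true.
  15. (!x7 || !x2) — !x7 is true.
  16. (!x1 || !x7) — !x7 is true.
  17. (!x6 || !x1) — !x1 is true.
  18. (x4 || x1 || !x6) — x4 is true.
  19. (!x2 || !x3 || !x5) — !x2 is true.
  20. (x5 || !x3) — x5 is true.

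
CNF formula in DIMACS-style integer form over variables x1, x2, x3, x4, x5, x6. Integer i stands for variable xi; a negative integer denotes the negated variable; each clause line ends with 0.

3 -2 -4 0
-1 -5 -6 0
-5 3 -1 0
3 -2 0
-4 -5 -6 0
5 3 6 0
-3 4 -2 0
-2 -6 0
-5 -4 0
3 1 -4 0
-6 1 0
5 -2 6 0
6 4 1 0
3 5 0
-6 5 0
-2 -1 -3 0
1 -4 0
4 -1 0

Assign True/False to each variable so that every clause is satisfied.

x2 occurs only negated in the remaining clauses — set x2 = False.
Branch on x1: take x1 = True.
  then x4 is forced to True.
  then x5 is forced to False.
  then x3 is forced to True.
  then x6 is forced to False.

x1=True, x2=False, x3=True, x4=True, x5=False, x6=False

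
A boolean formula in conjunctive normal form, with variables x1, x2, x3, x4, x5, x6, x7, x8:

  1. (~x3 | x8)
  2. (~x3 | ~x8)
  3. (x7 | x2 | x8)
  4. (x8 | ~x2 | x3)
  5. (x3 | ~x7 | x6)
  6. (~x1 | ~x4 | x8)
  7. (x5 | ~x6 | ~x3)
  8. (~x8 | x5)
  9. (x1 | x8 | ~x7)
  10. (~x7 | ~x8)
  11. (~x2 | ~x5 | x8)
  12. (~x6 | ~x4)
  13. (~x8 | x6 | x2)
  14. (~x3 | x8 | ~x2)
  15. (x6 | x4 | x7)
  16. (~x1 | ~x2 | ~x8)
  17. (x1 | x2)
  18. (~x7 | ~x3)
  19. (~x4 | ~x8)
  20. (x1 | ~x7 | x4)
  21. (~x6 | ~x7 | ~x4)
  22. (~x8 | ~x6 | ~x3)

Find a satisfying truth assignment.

x1 = False, x2 = True, x3 = False, x4 = False, x5 = True, x6 = True, x7 = False, x8 = True

Check each clause:
  1. (x8 | ~x3) — x8 is true.
  2. (~x8 | ~x3) — ~x3 is true.
  3. (x8 | x2 | x7) — x8 is true.
  4. (x8 | x3 | ~x2) — x8 is true.
  5. (x3 | ~x7 | x6) — ~x7 is true.
  6. (~x1 | x8 | ~x4) — x8 is true.
  7. (~x3 | ~x6 | x5) — ~x3 is true.
  8. (~x8 | x5) — x5 is true.
  9. (x1 | ~x7 | x8) — x8 is true.
  10. (~x7 | ~x8) — ~x7 is true.
  11. (x8 | ~x5 | ~x2) — x8 is true.
  12. (~x6 | ~x4) — ~x4 is true.
  13. (x6 | x2 | ~x8) — x2 is true.
  14. (x8 | ~x3 | ~x2) — x8 is true.
  15. (x4 | x7 | x6) — x6 is true.
  16. (~x8 | ~x1 | ~x2) — ~x1 is true.
  17. (x1 | x2) — x2 is true.
  18. (~x7 | ~x3) — ~x7 is true.
  19. (~x8 | ~x4) — ~x4 is true.
  20. (x4 | ~x7 | x1) — ~x7 is true.
  21. (~x7 | ~x6 | ~x4) — ~x7 is true.
  22. (~x3 | ~x6 | ~x8) — ~x3 is true.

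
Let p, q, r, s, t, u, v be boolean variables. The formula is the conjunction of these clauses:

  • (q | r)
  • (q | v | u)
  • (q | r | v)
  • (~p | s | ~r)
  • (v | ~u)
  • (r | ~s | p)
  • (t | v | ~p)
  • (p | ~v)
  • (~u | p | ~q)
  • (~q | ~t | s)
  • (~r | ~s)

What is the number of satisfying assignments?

9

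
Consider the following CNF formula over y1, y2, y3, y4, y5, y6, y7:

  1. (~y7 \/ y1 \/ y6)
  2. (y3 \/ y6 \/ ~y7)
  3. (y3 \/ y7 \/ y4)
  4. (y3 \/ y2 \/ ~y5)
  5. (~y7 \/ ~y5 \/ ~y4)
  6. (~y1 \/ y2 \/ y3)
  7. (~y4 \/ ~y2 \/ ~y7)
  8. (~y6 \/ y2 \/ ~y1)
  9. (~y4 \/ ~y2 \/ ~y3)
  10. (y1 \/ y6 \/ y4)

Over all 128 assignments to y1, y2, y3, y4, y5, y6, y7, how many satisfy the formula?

Split on y2, then y3.
  y2=1, y3=1: y5, y7 free; 3 ways for (y1,y4,y6) × 2^2 = 12.
  y2=1, y3=0: y1, y5 free; 3 ways for (y4,y6,y7) × 2^2 = 12.
  y2=0, y3=1: 16 of the 32 assignments to (y1,y4,y5,y6,y7) work.
  y2=0, y3=0: remaining (y1,y4,y5,y6,y7) ∈ {(0,0,0,1,1); (0,1,0,0,0); (0,1,0,1,0); (0,1,0,1,1)} — 4.
Total: 12 + 12 + 16 + 4 = 44.

44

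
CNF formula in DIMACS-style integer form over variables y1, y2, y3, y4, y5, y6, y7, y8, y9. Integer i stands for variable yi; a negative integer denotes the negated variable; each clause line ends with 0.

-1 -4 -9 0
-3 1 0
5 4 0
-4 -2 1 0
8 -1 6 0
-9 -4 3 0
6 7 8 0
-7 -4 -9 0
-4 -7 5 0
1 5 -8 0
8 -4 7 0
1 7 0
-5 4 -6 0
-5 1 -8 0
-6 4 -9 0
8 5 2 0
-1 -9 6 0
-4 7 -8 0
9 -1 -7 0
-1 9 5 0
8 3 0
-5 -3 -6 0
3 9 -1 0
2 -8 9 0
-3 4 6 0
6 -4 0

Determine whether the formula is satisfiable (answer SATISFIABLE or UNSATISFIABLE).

UNSATISFIABLE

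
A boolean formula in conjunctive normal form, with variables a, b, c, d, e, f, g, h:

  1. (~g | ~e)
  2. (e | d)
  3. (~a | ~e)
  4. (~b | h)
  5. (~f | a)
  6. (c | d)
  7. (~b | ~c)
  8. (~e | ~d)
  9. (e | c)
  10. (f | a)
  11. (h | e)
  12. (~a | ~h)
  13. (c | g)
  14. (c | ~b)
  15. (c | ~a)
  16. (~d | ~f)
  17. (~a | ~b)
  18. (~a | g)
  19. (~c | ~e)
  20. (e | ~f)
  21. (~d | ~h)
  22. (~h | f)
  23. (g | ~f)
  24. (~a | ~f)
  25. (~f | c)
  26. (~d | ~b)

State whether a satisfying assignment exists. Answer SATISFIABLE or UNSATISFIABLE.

UNSATISFIABLE

a = True:
  propagation gives e=False, d=True, c=True, b=False; an empty clause results — contradiction.
a = False:
  propagation gives f=False; an empty clause results — contradiction.
Every branch closes, so no satisfying assignment exists.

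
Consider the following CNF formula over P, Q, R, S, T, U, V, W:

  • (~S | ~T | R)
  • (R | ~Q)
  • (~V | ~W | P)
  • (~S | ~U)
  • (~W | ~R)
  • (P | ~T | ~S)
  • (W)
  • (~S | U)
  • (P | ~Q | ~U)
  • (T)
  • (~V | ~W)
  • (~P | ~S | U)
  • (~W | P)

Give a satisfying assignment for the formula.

P=1, Q=0, R=0, S=0, T=1, U=1, V=0, W=1

The clause (W) is unit: W must be True.
Unit propagation: (~R) forces R = False.
Unit propagation: (~Q) forces Q = False.
The clause (T) is unit: T must be True.
(~S) is a unit clause, so S = False.
Unit propagation: (~V) forces V = False.
Unit propagation: (P) forces P = True.
U is now unconstrained; take U = True.
Every clause has at least one true literal under this assignment.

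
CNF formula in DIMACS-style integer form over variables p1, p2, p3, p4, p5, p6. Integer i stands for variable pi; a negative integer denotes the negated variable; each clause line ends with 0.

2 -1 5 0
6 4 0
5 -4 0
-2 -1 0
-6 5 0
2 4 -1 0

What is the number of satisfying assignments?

16

Split on p1, then p2.
  p1=1, p2=1: a clause becomes empty — 0.
  p1=1, p2=0: remaining (p3,p4,p5,p6) ∈ {(0,1,1,0); (0,1,1,1); (1,1,1,0); (1,1,1,1)} — 4.
  p1=0, p2=1: p3 free; 3 ways for (p4,p5,p6) × 2^1 = 6.
  p1=0, p2=0: p3 free; 3 ways for (p4,p5,p6) × 2^1 = 6.
Total: 0 + 4 + 6 + 6 = 16.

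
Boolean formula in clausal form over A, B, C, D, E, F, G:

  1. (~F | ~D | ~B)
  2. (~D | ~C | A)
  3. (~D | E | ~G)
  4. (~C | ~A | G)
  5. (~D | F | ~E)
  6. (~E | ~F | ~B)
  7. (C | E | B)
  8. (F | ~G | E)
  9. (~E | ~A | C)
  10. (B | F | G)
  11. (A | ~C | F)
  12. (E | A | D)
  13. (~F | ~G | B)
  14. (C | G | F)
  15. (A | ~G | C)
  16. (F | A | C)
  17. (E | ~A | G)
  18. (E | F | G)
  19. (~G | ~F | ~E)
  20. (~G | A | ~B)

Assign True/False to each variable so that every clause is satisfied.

A=F, B=F, C=F, D=F, E=T, F=T, G=F

Check each clause:
  1. (~F | ~B | ~D) — ~D is true.
  2. (~C | A | ~D) — ~D is true.
  3. (~D | ~G | E) — ~G is true.
  4. (~A | ~C | G) — ~C is true.
  5. (F | ~E | ~D) — ~D is true.
  6. (~B | ~F | ~E) — ~B is true.
  7. (C | E | B) — E is true.
  8. (~G | F | E) — ~G is true.
  9. (C | ~A | ~E) — ~A is true.
  10. (B | F | G) — F is true.
  11. (~C | A | F) — ~C is true.
  12. (A | D | E) — E is true.
  13. (B | ~F | ~G) — ~G is true.
  14. (F | G | C) — F is true.
  15. (A | ~G | C) — ~G is true.
  16. (A | C | F) — F is true.
  17. (~A | E | G) — E is true.
  18. (E | F | G) — E is true.
  19. (~F | ~E | ~G) — ~G is true.
  20. (~B | A | ~G) — ~G is true.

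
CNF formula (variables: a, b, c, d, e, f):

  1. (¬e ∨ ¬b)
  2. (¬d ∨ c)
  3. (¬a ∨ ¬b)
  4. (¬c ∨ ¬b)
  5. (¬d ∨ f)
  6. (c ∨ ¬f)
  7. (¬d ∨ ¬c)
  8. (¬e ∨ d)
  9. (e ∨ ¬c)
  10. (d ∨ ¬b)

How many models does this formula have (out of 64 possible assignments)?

2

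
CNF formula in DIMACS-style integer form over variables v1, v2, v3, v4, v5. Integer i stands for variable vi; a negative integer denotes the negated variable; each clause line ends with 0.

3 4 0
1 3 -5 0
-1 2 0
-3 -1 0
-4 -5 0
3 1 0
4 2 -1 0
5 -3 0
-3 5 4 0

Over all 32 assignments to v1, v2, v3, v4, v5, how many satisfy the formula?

The models are:
  v1=0 v2=0 v3=1 v4=0 v5=1
  v1=0 v2=1 v3=1 v4=0 v5=1
  v1=1 v2=1 v3=0 v4=1 v5=0
Count: 3.

3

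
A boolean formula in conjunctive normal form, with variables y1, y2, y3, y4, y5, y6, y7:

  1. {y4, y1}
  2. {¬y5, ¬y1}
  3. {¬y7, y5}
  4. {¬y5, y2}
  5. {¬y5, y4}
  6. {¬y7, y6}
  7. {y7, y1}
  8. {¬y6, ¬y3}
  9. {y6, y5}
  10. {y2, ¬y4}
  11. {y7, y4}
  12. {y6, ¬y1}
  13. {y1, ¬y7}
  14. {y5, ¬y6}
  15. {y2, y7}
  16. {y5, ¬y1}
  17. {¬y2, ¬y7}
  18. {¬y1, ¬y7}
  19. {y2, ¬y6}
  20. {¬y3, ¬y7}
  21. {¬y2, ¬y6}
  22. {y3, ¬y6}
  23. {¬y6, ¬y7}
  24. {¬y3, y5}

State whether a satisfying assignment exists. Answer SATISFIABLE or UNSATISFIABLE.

y7 = True:
  propagation gives y5=True, y1=False; an empty clause results — contradiction.
y7 = False:
  propagation gives y1=True, y5=False; an empty clause results — contradiction.
Every branch closes, so no satisfying assignment exists.

UNSATISFIABLE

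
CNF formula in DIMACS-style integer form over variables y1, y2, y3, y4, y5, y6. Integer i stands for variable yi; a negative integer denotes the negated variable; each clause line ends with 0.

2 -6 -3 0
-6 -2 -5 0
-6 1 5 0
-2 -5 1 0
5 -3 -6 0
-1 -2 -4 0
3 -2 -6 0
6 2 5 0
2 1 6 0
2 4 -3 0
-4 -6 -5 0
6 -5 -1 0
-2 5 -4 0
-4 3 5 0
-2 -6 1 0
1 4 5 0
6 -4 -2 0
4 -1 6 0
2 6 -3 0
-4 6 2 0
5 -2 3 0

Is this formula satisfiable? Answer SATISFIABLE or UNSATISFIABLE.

SATISFIABLE

Set y1 = True and propagate.
Branch on y2: take y2 = False.
For the remaining variables, y3 = False, y4 = False, y5 = False, y6 = True works.
Every clause has at least one true literal under this assignment.
So y1=T  y2=F  y3=F  y4=F  y5=F  y6=T is a satisfying assignment.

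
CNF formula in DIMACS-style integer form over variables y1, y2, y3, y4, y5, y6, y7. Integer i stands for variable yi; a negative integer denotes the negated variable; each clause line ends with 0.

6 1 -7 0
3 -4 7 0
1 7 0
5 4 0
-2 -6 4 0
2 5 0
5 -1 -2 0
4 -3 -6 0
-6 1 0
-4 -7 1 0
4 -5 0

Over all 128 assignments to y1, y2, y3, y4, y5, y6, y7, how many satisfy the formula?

12

Split on y4, then y1.
  y4=1, y1=1: y2, y6 free; 3 ways for (y3,y5,y7) × 2^2 = 12.
  y4=1, y1=0: a clause becomes empty — 0.
  y4=0, y1=1: a clause becomes empty — 0.
  y4=0, y1=0: a clause becomes empty — 0.
Total: 12 + 0 + 0 + 0 = 12.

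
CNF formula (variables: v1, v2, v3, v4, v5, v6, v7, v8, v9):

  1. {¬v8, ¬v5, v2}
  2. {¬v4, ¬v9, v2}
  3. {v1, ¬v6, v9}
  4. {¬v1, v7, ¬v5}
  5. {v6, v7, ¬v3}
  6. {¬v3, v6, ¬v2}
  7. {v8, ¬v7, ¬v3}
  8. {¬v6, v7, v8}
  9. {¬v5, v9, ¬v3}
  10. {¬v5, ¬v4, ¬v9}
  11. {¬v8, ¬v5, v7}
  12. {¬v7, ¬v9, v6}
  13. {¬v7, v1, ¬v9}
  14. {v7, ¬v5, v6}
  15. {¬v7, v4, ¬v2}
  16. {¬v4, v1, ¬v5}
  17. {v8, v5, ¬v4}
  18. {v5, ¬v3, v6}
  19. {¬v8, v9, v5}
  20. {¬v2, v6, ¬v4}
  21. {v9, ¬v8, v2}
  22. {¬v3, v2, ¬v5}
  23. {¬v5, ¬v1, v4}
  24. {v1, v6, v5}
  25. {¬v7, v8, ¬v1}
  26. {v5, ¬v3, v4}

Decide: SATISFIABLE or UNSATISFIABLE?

SATISFIABLE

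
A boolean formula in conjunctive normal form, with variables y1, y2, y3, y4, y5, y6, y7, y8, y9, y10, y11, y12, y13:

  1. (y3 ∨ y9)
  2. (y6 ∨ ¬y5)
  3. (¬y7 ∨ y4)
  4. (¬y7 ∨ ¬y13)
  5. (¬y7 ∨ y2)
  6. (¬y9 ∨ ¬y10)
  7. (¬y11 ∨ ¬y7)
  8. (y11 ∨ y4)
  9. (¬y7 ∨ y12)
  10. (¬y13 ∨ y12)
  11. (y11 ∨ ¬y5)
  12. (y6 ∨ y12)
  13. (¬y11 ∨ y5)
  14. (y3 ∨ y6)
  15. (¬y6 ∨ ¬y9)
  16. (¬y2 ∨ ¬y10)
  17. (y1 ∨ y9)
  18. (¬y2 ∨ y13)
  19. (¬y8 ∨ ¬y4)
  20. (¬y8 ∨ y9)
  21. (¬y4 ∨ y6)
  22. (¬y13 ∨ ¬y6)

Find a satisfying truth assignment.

y1 = True, y2 = False, y3 = True, y4 = True, y5 = False, y6 = True, y7 = False, y8 = False, y9 = False, y10 = False, y11 = False, y12 = False, y13 = False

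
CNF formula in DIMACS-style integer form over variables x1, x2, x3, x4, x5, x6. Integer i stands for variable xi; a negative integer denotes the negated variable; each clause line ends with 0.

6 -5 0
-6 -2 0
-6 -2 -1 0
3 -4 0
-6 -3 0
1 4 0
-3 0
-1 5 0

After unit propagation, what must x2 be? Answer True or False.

(¬x3) stands alone — x3 = False.
(¬x4 ∨ x3): since x3 = False, the clause reduces to (¬x4). x4 = False.
In (x4 ∨ x1), x4 is now false; x1 must hold, so x1 = True.
(x5 ∨ ¬x1): since x1 = True, the clause reduces to (x5). x5 = True.
In (x6 ∨ ¬x5), ¬x5 is now false; x6 must hold, so x6 = True.
(¬x2 ∨ ¬x6): since x6 = True, the clause reduces to (¬x2). x2 = False.

False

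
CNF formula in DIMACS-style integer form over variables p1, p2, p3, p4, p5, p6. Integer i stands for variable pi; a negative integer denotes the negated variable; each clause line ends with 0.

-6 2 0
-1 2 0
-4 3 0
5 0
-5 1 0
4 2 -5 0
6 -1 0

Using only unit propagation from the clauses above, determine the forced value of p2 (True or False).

Unit clause (p5) sets p5 = True.
In (p1 ∨ ¬p5), ¬p5 is now false; p1 must hold, so p1 = True.
(¬p1 ∨ p2) with p1 = True leaves only p2, so p2 = True.

True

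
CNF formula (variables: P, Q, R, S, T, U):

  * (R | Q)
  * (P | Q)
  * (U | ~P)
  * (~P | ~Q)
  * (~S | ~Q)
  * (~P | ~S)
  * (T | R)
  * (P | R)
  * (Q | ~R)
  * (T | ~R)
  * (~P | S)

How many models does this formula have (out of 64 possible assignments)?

2

The models are:
  P=F Q=T R=T S=F T=T U=F
  P=F Q=T R=T S=F T=T U=T
That's 2 in total.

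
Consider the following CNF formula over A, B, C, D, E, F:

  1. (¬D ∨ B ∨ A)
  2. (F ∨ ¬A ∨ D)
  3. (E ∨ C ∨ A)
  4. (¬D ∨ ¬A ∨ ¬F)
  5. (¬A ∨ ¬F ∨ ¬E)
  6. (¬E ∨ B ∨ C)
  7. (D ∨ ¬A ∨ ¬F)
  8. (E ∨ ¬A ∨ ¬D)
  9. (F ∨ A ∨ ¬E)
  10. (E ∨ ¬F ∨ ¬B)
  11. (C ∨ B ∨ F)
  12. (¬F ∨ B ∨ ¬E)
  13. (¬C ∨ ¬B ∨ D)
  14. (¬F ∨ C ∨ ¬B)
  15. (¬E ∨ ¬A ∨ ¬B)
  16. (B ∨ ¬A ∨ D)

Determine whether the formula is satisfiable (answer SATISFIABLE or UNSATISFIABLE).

SATISFIABLE

Try A = False.
For the remaining variables, B = False, C = True, D = False, E = False, F = True works.
So A = F  B = F  C = T  D = F  E = F  F = T is a satisfying assignment.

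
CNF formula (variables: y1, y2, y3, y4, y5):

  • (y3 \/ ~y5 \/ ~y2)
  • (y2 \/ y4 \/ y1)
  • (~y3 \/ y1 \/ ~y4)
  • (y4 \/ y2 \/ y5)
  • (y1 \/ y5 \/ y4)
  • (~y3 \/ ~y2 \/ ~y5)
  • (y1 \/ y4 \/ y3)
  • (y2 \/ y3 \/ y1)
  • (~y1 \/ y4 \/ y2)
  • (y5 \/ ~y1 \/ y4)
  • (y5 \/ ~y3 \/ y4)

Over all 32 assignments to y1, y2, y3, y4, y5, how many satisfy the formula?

Case analysis on y4 and y1:
  y4=T, y1=T: y3 free; 3 ways for (y2,y5) × 2^1 = 6.
  y4=T, y1=F: remaining (y2,y3,y5) ∈ {(T,F,F)} — 1.
  y4=F, y1=T: a clause becomes empty — 0.
  y4=F, y1=F: a clause becomes empty — 0.
Total: 6 + 1 + 0 + 0 = 7.

7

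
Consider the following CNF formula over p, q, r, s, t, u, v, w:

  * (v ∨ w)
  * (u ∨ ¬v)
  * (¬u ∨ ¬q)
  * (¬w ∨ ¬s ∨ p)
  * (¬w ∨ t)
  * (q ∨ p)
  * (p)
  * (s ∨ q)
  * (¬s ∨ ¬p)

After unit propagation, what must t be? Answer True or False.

True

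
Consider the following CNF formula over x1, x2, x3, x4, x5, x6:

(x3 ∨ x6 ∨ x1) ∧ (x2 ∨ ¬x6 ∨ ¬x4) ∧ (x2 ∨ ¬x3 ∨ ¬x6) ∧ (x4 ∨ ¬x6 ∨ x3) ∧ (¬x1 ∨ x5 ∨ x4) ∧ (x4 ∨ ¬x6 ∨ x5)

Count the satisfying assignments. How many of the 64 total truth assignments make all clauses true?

30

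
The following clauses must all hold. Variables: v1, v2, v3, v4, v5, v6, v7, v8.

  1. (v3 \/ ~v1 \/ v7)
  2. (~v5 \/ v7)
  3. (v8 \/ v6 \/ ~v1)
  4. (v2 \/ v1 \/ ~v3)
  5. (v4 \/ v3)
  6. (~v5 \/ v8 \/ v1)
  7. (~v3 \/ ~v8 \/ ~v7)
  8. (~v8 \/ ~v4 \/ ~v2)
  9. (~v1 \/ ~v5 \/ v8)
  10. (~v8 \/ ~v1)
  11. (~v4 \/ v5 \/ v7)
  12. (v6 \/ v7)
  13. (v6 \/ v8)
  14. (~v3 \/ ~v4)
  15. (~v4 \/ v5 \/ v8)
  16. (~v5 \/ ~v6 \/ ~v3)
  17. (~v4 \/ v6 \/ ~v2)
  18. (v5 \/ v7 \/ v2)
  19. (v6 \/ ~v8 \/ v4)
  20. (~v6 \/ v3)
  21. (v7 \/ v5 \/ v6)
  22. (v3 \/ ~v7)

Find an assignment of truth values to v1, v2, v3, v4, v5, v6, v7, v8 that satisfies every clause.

v1=False, v2=True, v3=True, v4=False, v5=False, v6=True, v7=False, v8=False

Try v1 = False.
The remaining clauses are satisfied by v2 = True, v3 = True, v4 = False, v5 = False, v6 = True, v7 = False, v8 = False.
Every clause has at least one true literal under this assignment.
Check each clause:
  1. (v3 \/ v7 \/ ~v1) — v3 is true.
  2. (~v5 \/ v7) — ~v5 is true.
  3. (v6 \/ ~v1 \/ v8) — v6 is true.
  4. (~v3 \/ v1 \/ v2) — v2 is true.
  5. (v4 \/ v3) — v3 is true.
  6. (v8 \/ v1 \/ ~v5) — ~v5 is true.
  7. (~v8 \/ ~v3 \/ ~v7) — ~v8 is true.
  8. (~v2 \/ ~v4 \/ ~v8) — ~v8 is true.
  9. (~v1 \/ ~v5 \/ v8) — ~v5 is true.
  10. (~v8 \/ ~v1) — ~v8 is true.
  11. (~v4 \/ v5 \/ v7) — ~v4 is true.
  12. (v7 \/ v6) — v6 is true.
  13. (v6 \/ v8) — v6 is true.
  14. (~v4 \/ ~v3) — ~v4 is true.
  15. (~v4 \/ v5 \/ v8) — ~v4 is true.
  16. (~v3 \/ ~v6 \/ ~v5) — ~v5 is true.
  17. (~v2 \/ v6 \/ ~v4) — ~v4 is true.
  18. (v7 \/ v2 \/ v5) — v2 is true.
  19. (~v8 \/ v6 \/ v4) — ~v8 is true.
  20. (~v6 \/ v3) — v3 is true.
  21. (v6 \/ v7 \/ v5) — v6 is true.
  22. (~v7 \/ v3) — ~v7 is true.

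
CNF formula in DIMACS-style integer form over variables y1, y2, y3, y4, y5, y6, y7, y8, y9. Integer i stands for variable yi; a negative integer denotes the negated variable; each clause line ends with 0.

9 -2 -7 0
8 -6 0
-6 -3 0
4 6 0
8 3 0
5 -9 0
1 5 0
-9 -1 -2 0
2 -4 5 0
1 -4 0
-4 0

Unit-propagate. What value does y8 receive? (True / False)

(~y4) stands alone — y4 = False.
In (y4 \/ y6), y4 is now false; y6 must hold, so y6 = True.
From (~y6 \/ y8) and y6 = True: y8 = True.

True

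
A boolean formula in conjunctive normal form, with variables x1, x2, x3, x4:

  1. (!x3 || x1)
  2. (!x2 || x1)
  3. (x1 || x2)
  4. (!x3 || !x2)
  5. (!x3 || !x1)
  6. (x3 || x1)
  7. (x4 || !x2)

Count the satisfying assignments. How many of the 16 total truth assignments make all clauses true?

Satisfying assignments:
  x1=1 x2=0 x3=0 x4=0
  x1=1 x2=0 x3=0 x4=1
  x1=1 x2=1 x3=0 x4=1
Count: 3.

3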